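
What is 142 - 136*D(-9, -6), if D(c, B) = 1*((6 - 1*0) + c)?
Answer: 550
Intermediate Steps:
D(c, B) = 6 + c (D(c, B) = 1*((6 + 0) + c) = 1*(6 + c) = 6 + c)
142 - 136*D(-9, -6) = 142 - 136*(6 - 9) = 142 - 136*(-3) = 142 + 408 = 550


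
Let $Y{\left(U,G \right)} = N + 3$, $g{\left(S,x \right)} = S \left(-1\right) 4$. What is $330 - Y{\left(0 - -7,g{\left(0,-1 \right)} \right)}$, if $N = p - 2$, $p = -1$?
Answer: $330$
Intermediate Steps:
$N = -3$ ($N = -1 - 2 = -3$)
$g{\left(S,x \right)} = - 4 S$ ($g{\left(S,x \right)} = - S 4 = - 4 S$)
$Y{\left(U,G \right)} = 0$ ($Y{\left(U,G \right)} = -3 + 3 = 0$)
$330 - Y{\left(0 - -7,g{\left(0,-1 \right)} \right)} = 330 - 0 = 330 + 0 = 330$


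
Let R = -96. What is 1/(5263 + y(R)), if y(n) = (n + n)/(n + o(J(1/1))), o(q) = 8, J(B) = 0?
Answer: 11/57917 ≈ 0.00018993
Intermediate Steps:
y(n) = 2*n/(8 + n) (y(n) = (n + n)/(n + 8) = (2*n)/(8 + n) = 2*n/(8 + n))
1/(5263 + y(R)) = 1/(5263 + 2*(-96)/(8 - 96)) = 1/(5263 + 2*(-96)/(-88)) = 1/(5263 + 2*(-96)*(-1/88)) = 1/(5263 + 24/11) = 1/(57917/11) = 11/57917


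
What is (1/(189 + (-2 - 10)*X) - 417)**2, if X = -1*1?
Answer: 7025121856/40401 ≈ 1.7388e+5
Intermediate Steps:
X = -1
(1/(189 + (-2 - 10)*X) - 417)**2 = (1/(189 + (-2 - 10)*(-1)) - 417)**2 = (1/(189 - 12*(-1)) - 417)**2 = (1/(189 + 12) - 417)**2 = (1/201 - 417)**2 = (-83816/201)**2 = 7025121856/40401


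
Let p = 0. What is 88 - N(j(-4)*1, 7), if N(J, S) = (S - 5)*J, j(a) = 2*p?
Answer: 88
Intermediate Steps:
j(a) = 0 (j(a) = 2*0 = 0)
N(J, S) = J*(-5 + S) (N(J, S) = (-5 + S)*J = J*(-5 + S))
88 - N(j(-4)*1, 7) = 88 - 0*1*(-5 + 7) = 88 - 0*2 = 88 - 1*0 = 88 + 0 = 88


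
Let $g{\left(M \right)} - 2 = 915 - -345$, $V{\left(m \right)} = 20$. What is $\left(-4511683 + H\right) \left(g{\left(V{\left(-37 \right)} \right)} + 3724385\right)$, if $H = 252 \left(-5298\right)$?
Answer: $-21783034641013$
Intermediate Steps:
$H = -1335096$
$g{\left(M \right)} = 1262$ ($g{\left(M \right)} = 2 + \left(915 - -345\right) = 2 + \left(915 + 345\right) = 2 + 1260 = 1262$)
$\left(-4511683 + H\right) \left(g{\left(V{\left(-37 \right)} \right)} + 3724385\right) = \left(-4511683 - 1335096\right) \left(1262 + 3724385\right) = \left(-5846779\right) 3725647 = -21783034641013$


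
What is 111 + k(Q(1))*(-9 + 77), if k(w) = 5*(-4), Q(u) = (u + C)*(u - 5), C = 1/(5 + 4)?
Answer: -1249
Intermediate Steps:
C = ⅑ (C = 1/9 = ⅑ ≈ 0.11111)
Q(u) = (-5 + u)*(⅑ + u) (Q(u) = (u + ⅑)*(u - 5) = (⅑ + u)*(-5 + u) = (-5 + u)*(⅑ + u))
k(w) = -20
111 + k(Q(1))*(-9 + 77) = 111 - 20*(-9 + 77) = 111 - 20*68 = 111 - 1360 = -1249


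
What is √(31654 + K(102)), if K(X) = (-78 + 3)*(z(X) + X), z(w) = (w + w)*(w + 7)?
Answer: 4*I*√102731 ≈ 1282.1*I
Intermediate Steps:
z(w) = 2*w*(7 + w) (z(w) = (2*w)*(7 + w) = 2*w*(7 + w))
K(X) = -75*X - 150*X*(7 + X) (K(X) = (-78 + 3)*(2*X*(7 + X) + X) = -75*(X + 2*X*(7 + X)) = -75*X - 150*X*(7 + X))
√(31654 + K(102)) = √(31654 + 75*102*(-15 - 2*102)) = √(31654 + 75*102*(-15 - 204)) = √(31654 + 75*102*(-219)) = √(31654 - 1675350) = √(-1643696) = 4*I*√102731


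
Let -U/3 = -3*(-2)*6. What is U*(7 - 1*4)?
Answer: -324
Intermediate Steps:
U = -108 (U = -3*(-3*(-2))*6 = -18*6 = -3*36 = -108)
U*(7 - 1*4) = -108*(7 - 1*4) = -108*(7 - 4) = -108*3 = -324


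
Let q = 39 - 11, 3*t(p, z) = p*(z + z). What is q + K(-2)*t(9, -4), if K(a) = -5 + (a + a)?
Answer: 244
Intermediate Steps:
t(p, z) = 2*p*z/3 (t(p, z) = (p*(z + z))/3 = (p*(2*z))/3 = (2*p*z)/3 = 2*p*z/3)
K(a) = -5 + 2*a
q = 28
q + K(-2)*t(9, -4) = 28 + (-5 + 2*(-2))*((⅔)*9*(-4)) = 28 + (-5 - 4)*(-24) = 28 - 9*(-24) = 28 + 216 = 244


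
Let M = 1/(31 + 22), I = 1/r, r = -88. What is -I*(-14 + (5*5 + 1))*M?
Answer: 3/1166 ≈ 0.0025729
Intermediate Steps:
I = -1/88 (I = 1/(-88) = -1/88 ≈ -0.011364)
M = 1/53 ≈ 0.018868
-I*(-14 + (5*5 + 1))*M = -(-(-14 + (5*5 + 1))/88)/53 = -(-(-14 + (25 + 1))/88)/53 = -(-(-14 + 26)/88)/53 = -(-1/88*12)/53 = -(-3)/(22*53) = -1*(-3/1166) = 3/1166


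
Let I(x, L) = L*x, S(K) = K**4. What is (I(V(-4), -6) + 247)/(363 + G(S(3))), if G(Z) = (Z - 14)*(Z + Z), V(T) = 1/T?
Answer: 497/22434 ≈ 0.022154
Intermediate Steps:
G(Z) = 2*Z*(-14 + Z) (G(Z) = (-14 + Z)*(2*Z) = 2*Z*(-14 + Z))
(I(V(-4), -6) + 247)/(363 + G(S(3))) = (-6/(-4) + 247)/(363 + 2*3**4*(-14 + 3**4)) = (-6*(-1/4) + 247)/(363 + 2*81*(-14 + 81)) = (3/2 + 247)/(363 + 2*81*67) = 497/(2*(363 + 10854)) = (497/2)/11217 = (497/2)*(1/11217) = 497/22434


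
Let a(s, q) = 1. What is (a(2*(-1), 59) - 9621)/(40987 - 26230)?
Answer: -9620/14757 ≈ -0.65189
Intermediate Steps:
(a(2*(-1), 59) - 9621)/(40987 - 26230) = (1 - 9621)/(40987 - 26230) = -9620/14757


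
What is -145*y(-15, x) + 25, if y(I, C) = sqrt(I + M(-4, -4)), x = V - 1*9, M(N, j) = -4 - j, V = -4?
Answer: 25 - 145*I*sqrt(15) ≈ 25.0 - 561.58*I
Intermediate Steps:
x = -13 (x = -4 - 1*9 = -4 - 9 = -13)
y(I, C) = sqrt(I) (y(I, C) = sqrt(I + (-4 - 1*(-4))) = sqrt(I + (-4 + 4)) = sqrt(I + 0) = sqrt(I))
-145*y(-15, x) + 25 = -145*I*sqrt(15) + 25 = 25 - 145*I*sqrt(15)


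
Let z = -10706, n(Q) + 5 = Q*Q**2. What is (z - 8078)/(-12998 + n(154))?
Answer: -18784/3639261 ≈ -0.0051615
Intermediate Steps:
n(Q) = -5 + Q**3 (n(Q) = -5 + Q*Q**2 = -5 + Q**3)
(z - 8078)/(-12998 + n(154)) = (-10706 - 8078)/(-12998 + (-5 + 154**3)) = -18784/(-12998 + (-5 + 3652264)) = -18784/(-12998 + 3652259) = -18784/3639261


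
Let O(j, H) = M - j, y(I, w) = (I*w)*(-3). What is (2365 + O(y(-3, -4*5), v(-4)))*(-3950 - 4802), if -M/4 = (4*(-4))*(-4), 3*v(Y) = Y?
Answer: -20033328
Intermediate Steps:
v(Y) = Y/3
M = -256 (M = -4*4*(-4)*(-4) = -(-64)*(-4) = -4*64 = -256)
y(I, w) = -3*I*w
O(j, H) = -256 - j
(2365 + O(y(-3, -4*5), v(-4)))*(-3950 - 4802) = (2365 + (-256 - (-3)*(-3)*(-4*5)))*(-3950 - 4802) = (2365 + (-256 - (-3)*(-3)*(-20)))*(-8752) = (2365 + (-256 - 1*(-180)))*(-8752) = (2365 + (-256 + 180))*(-8752) = (2365 - 76)*(-8752) = 2289*(-8752) = -20033328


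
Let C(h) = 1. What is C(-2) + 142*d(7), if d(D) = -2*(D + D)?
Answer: -3975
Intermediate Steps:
d(D) = -4*D
C(-2) + 142*d(7) = 1 + 142*(-4*7) = 1 + 142*(-28) = 1 - 3976 = -3975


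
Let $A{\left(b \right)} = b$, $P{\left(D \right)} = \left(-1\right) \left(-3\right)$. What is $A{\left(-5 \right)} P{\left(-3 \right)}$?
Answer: $-15$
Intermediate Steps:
$P{\left(D \right)} = 3$
$A{\left(-5 \right)} P{\left(-3 \right)} = \left(-5\right) 3 = -15$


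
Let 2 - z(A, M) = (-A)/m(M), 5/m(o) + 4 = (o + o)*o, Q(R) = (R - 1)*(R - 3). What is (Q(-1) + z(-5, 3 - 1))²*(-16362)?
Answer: -589032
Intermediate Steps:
Q(R) = (-1 + R)*(-3 + R)
m(o) = 5/(-4 + 2*o²) (m(o) = 5/(-4 + (o + o)*o) = 5/(-4 + (2*o)*o) = 5/(-4 + 2*o²))
z(A, M) = 2 + A*(-⅘ + 2*M²/5) (z(A, M) = 2 - (-A)/(5/(2*(-2 + M²))) = 2 - (-A)*(-⅘ + 2*M²/5) = 2 - (-1)*A*(-⅘ + 2*M²/5) = 2 + A*(-⅘ + 2*M²/5))
(Q(-1) + z(-5, 3 - 1))²*(-16362) = ((3 + (-1)² - 4*(-1)) + (2 + (⅖)*(-5)*(-2 + (3 - 1)²)))²*(-16362) = ((3 + 1 + 4) + (2 + (⅖)*(-5)*(-2 + 2²)))²*(-16362) = (8 + (2 + (⅖)*(-5)*(-2 + 4)))²*(-16362) = (8 + (2 + (⅖)*(-5)*2))²*(-16362) = (8 + (2 - 4))²*(-16362) = (8 - 2)²*(-16362) = 6²*(-16362) = 36*(-16362) = -589032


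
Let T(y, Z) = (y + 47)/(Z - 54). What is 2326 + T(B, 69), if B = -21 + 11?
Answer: 34927/15 ≈ 2328.5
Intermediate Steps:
B = -10
T(y, Z) = (47 + y)/(-54 + Z)
2326 + T(B, 69) = 2326 + (47 - 10)/(-54 + 69) = 2326 + 37/15 = 34927/15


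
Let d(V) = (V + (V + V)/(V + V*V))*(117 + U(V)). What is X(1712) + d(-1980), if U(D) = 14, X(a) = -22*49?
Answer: -515446644/1979 ≈ -2.6046e+5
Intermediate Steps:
X(a) = -1078
d(V) = 131*V + 262*V/(V + V²) (d(V) = (V + (V + V)/(V + V*V))*(117 + 14) = (V + (2*V)/(V + V²))*131 = (V + 2*V/(V + V²))*131 = 131*V + 262*V/(V + V²))
X(1712) + d(-1980) = -1078 + 131*(2 - 1980 + (-1980)²)/(1 - 1980) = -1078 + 131*(2 - 1980 + 3920400)/(-1979) = -1078 + 131*(-1/1979)*3918422 = -1078 - 513313282/1979 = -515446644/1979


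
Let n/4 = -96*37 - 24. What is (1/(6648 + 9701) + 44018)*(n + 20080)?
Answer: 4156700034608/16349 ≈ 2.5425e+8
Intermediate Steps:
n = -14304 (n = 4*(-96*37 - 24) = 4*(-3552 - 24) = 4*(-3576) = -14304)
(1/(6648 + 9701) + 44018)*(n + 20080) = (1/(6648 + 9701) + 44018)*(-14304 + 20080) = (1/16349 + 44018)*5776 = (719650283/16349)*5776 = 4156700034608/16349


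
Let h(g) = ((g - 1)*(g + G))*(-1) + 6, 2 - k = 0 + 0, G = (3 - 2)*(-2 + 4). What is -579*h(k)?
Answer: -1158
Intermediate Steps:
G = 2 (G = 1*2 = 2)
k = 2 (k = 2 - (0 + 0) = 2 - 1*0 = 2 + 0 = 2)
h(g) = 6 - (-1 + g)*(2 + g) (h(g) = ((g - 1)*(g + 2))*(-1) + 6 = ((-1 + g)*(2 + g))*(-1) + 6 = -(-1 + g)*(2 + g) + 6 = 6 - (-1 + g)*(2 + g))
-579*h(k) = -579*(8 - 1*2 - 1*2²) = -579*(8 - 2 - 1*4) = -579*(8 - 2 - 4) = -579*2 = -1158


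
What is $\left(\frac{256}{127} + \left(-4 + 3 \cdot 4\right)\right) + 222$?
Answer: $\frac{29466}{127} \approx 232.02$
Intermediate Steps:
$\left(\frac{256}{127} + \left(-4 + 3 \cdot 4\right)\right) + 222 = \left(256 \cdot \frac{1}{127} + \left(-4 + 12\right)\right) + 222 = \left(\frac{256}{127} + 8\right) + 222 = \frac{1272}{127} + 222 = \frac{29466}{127}$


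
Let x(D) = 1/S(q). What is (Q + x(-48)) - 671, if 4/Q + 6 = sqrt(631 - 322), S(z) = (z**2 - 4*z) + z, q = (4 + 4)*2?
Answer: -976841/1456 + 4*sqrt(309)/273 ≈ -670.65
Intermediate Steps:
q = 16 (q = 8*2 = 16)
S(z) = z**2 - 3*z
Q = 4/(-6 + sqrt(309)) (Q = 4/(-6 + sqrt(631 - 322)) = 4/(-6 + sqrt(309)) ≈ 0.34547)
x(D) = 1/208 (x(D) = 1/(16*(-3 + 16)) = 1/(16*13) = 1/208)
(Q + x(-48)) - 671 = ((8/91 + 4*sqrt(309)/273) + 1/208) - 671 = (135/1456 + 4*sqrt(309)/273) - 671 = -976841/1456 + 4*sqrt(309)/273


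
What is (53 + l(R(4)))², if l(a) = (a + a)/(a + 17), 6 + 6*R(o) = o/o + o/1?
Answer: 28633201/10201 ≈ 2806.9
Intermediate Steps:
R(o) = -⅚ + o/6 (R(o) = -1 + (o/o + o/1)/6 = -1 + (1 + o*1)/6 = -1 + (1 + o)/6 = -1 + (⅙ + o/6) = -⅚ + o/6)
l(a) = 2*a/(17 + a) (l(a) = (2*a)/(17 + a) = 2*a/(17 + a))
(53 + l(R(4)))² = (53 + 2*(-⅚ + (⅙)*4)/(17 + (-⅚ + (⅙)*4)))² = (53 + 2*(-⅚ + ⅔)/(17 + (-⅚ + ⅔)))² = (53 + 2*(-⅙)/(17 - ⅙))² = (53 + 2*(-⅙)/(101/6))² = (53 + 2*(-⅙)*(6/101))² = (53 - 2/101)² = (5351/101)² = 28633201/10201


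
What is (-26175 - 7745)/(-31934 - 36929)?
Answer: 33920/68863 ≈ 0.49257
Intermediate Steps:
(-26175 - 7745)/(-31934 - 36929) = -33920/(-68863) = -33920*(-1/68863) = 33920/68863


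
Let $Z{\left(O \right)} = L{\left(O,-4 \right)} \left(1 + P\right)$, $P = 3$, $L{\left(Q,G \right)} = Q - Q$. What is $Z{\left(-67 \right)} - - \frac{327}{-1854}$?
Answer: $- \frac{109}{618} \approx -0.17638$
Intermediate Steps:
$L{\left(Q,G \right)} = 0$
$Z{\left(O \right)} = 0$ ($Z{\left(O \right)} = 0 \left(1 + 3\right) = 0 \cdot 4 = 0$)
$Z{\left(-67 \right)} - - \frac{327}{-1854} = 0 - - \frac{327}{-1854} = 0 - \left(-327\right) \left(- \frac{1}{1854}\right) = 0 - \frac{109}{618} = - \frac{109}{618}$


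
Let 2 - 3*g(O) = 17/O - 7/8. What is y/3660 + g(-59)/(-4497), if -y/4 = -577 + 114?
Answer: 982301027/1942164360 ≈ 0.50578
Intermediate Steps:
y = 1852 (y = -4*(-577 + 114) = -4*(-463) = 1852)
g(O) = 23/24 - 17/(3*O) (g(O) = 2/3 - (17/O - 7/8)/3 = 2/3 - (-7/8 + 17/O)/3 = 2/3 + (7/24 - 17/(3*O)) = 23/24 - 17/(3*O))
y/3660 + g(-59)/(-4497) = 1852/3660 + ((1/24)*(-136 + 23*(-59))/(-59))/(-4497) = 1852*(1/3660) + ((1/24)*(-1/59)*(-136 - 1357))*(-1/4497) = 463/915 + ((1/24)*(-1/59)*(-1493))*(-1/4497) = 463/915 + (1493/1416)*(-1/4497) = 463/915 - 1493/6367752 = 982301027/1942164360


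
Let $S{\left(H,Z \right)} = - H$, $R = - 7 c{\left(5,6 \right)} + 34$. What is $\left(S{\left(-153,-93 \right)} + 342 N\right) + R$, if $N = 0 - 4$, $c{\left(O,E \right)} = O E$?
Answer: $-1391$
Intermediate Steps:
$c{\left(O,E \right)} = E O$
$N = -4$
$R = -176$ ($R = - 7 \cdot 6 \cdot 5 + 34 = \left(-7\right) 30 + 34 = -210 + 34 = -176$)
$\left(S{\left(-153,-93 \right)} + 342 N\right) + R = \left(\left(-1\right) \left(-153\right) + 342 \left(-4\right)\right) - 176 = \left(153 - 1368\right) - 176 = -1215 - 176 = -1391$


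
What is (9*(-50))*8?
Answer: -3600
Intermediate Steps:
(9*(-50))*8 = -450*8 = -3600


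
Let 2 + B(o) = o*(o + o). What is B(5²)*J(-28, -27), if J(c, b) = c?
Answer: -34944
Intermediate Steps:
B(o) = -2 + 2*o² (B(o) = -2 + o*(o + o) = -2 + o*(2*o) = -2 + 2*o²)
B(5²)*J(-28, -27) = (-2 + 2*(5²)²)*(-28) = (-2 + 2*25²)*(-28) = (-2 + 2*625)*(-28) = (-2 + 1250)*(-28) = 1248*(-28) = -34944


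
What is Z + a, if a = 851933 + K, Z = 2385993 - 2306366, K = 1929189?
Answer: 2860749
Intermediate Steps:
Z = 79627
a = 2781122 (a = 851933 + 1929189 = 2781122)
Z + a = 79627 + 2781122 = 2860749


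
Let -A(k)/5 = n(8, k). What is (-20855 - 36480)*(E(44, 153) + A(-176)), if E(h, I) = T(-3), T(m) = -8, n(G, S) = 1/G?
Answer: 3956115/8 ≈ 4.9451e+5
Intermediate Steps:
A(k) = -5/8
E(h, I) = -8
(-20855 - 36480)*(E(44, 153) + A(-176)) = (-20855 - 36480)*(-8 - 5/8) = -57335*(-69/8) = 3956115/8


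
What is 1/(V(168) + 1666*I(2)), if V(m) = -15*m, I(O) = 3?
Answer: 1/2478 ≈ 0.00040355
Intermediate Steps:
1/(V(168) + 1666*I(2)) = 1/(-15*168 + 1666*3) = 1/(-2520 + 4998) = 1/2478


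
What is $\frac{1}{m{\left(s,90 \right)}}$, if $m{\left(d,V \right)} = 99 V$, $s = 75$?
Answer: $\frac{1}{8910} \approx 0.00011223$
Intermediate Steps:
$\frac{1}{m{\left(s,90 \right)}} = \frac{1}{99 \cdot 90} = \frac{1}{8910}$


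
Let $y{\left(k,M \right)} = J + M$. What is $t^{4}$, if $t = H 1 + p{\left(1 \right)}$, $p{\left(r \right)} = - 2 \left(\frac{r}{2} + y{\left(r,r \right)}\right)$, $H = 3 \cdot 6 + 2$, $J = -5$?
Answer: $531441$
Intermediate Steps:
$H = 20$ ($H = 18 + 2 = 20$)
$y{\left(k,M \right)} = -5 + M$
$p{\left(r \right)} = 10 - 3 r$ ($p{\left(r \right)} = - 2 \left(\frac{r}{2} + \left(-5 + r\right)\right) = - 2 \left(-5 + \frac{3 r}{2}\right) = 10 - 3 r$)
$t = 27$ ($t = 20 \cdot 1 + \left(10 - 3\right) = 20 + \left(10 - 3\right) = 20 + 7 = 27$)
$t^{4} = 27^{4} = 531441$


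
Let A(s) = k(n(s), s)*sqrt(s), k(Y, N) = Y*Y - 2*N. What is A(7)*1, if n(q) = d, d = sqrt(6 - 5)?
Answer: -13*sqrt(7) ≈ -34.395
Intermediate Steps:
d = 1 (d = sqrt(1) = 1)
n(q) = 1
k(Y, N) = Y**2 - 2*N
A(s) = sqrt(s)*(1 - 2*s) (A(s) = (1**2 - 2*s)*sqrt(s) = (1 - 2*s)*sqrt(s) = sqrt(s)*(1 - 2*s))
A(7)*1 = (sqrt(7)*(1 - 2*7))*1 = (sqrt(7)*(1 - 14))*1 = (sqrt(7)*(-13))*1 = -13*sqrt(7)*1 = -13*sqrt(7)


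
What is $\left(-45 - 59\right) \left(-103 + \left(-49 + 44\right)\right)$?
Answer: $11232$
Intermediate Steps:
$\left(-45 - 59\right) \left(-103 + \left(-49 + 44\right)\right) = - 104 \left(-103 - 5\right) = \left(-104\right) \left(-108\right) = 11232$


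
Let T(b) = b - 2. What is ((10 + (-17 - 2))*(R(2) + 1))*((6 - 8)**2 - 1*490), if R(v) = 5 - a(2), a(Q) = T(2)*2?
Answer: 26244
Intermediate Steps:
T(b) = -2 + b
a(Q) = 0 (a(Q) = (-2 + 2)*2 = 0*2 = 0)
R(v) = 5 (R(v) = 5 - 1*0 = 5 + 0 = 5)
((10 + (-17 - 2))*(R(2) + 1))*((6 - 8)**2 - 1*490) = ((10 + (-17 - 2))*(5 + 1))*((6 - 8)**2 - 1*490) = ((10 - 19)*6)*((-2)**2 - 490) = (-9*6)*(4 - 490) = -54*(-486) = 26244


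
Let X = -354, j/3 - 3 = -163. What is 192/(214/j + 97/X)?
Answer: -2718720/10193 ≈ -266.72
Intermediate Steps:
j = -480 (j = 9 + 3*(-163) = 9 - 489 = -480)
192/(214/j + 97/X) = 192/(214/(-480) + 97/(-354)) = 192/(214*(-1/480) + 97*(-1/354)) = 192/(-107/240 - 97/354) = 192/(-10193/14160) = 192*(-14160/10193) = -2718720/10193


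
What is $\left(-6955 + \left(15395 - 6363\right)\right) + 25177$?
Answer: $27254$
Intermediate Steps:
$\left(-6955 + \left(15395 - 6363\right)\right) + 25177 = \left(-6955 + 9032\right) + 25177 = 2077 + 25177 = 27254$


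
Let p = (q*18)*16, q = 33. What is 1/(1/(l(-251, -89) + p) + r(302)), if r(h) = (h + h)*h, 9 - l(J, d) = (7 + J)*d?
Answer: 12203/2225924823 ≈ 5.4822e-6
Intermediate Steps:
l(J, d) = 9 - d*(7 + J) (l(J, d) = 9 - (7 + J)*d = 9 - d*(7 + J))
r(h) = 2*h**2 (r(h) = (2*h)*h = 2*h**2)
p = 9504 (p = (33*18)*16 = 594*16 = 9504)
1/(1/(l(-251, -89) + p) + r(302)) = 1/(1/((9 - 7*(-89) - 1*(-251)*(-89)) + 9504) + 2*302**2) = 1/(1/((9 + 623 - 22339) + 9504) + 2*91204) = 1/(1/(-21707 + 9504) + 182408) = 1/(1/(-12203) + 182408) = 1/(-1/12203 + 182408) = 1/(2225924823/12203) = 12203/2225924823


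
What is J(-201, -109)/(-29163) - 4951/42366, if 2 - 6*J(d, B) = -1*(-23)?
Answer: -24039622/205919943 ≈ -0.11674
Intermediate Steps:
J(d, B) = -7/2 (J(d, B) = ⅓ - (-1)*(-23)/6 = ⅓ - ⅙*23 = ⅓ - 23/6 = -7/2)
J(-201, -109)/(-29163) - 4951/42366 = -7/2/(-29163) - 4951/42366 = -7/2*(-1/29163) - 4951*1/42366 = 7/58326 - 4951/42366 = -24039622/205919943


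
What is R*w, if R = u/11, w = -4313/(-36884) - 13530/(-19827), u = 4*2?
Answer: 389702914/670357479 ≈ 0.58134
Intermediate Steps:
u = 8
w = 194851457/243766356 (w = -4313*(-1/36884) - 13530*(-1/19827) = 4313/36884 + 4510/6609 = 194851457/243766356 ≈ 0.79934)
R = 8/11 ≈ 0.72727
R*w = (8/11)*(194851457/243766356) = 389702914/670357479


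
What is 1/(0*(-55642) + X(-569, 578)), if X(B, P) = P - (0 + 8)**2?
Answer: 1/514 ≈ 0.0019455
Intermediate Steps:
X(B, P) = -64 + P (X(B, P) = P - 1*8**2 = P - 1*64 = P - 64 = -64 + P)
1/(0*(-55642) + X(-569, 578)) = 1/(0*(-55642) + (-64 + 578)) = 1/(0 + 514) = 1/514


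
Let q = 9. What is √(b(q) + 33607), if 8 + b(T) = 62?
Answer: √33661 ≈ 183.47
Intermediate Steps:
b(T) = 54 (b(T) = -8 + 62 = 54)
√(b(q) + 33607) = √(54 + 33607) = √33661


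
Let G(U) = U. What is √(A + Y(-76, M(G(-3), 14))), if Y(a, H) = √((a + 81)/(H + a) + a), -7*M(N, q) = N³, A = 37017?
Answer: √(377610417 + 101*I*√775983)/101 ≈ 192.4 + 0.022666*I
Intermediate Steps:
M(N, q) = -N³/7
Y(a, H) = √(a + (81 + a)/(H + a)) (Y(a, H) = √((81 + a)/(H + a) + a) = √(a + (81 + a)/(H + a)))
√(A + Y(-76, M(G(-3), 14))) = √(37017 + √((81 - 76 - 76*(-⅐*(-3)³ - 76))/(-⅐*(-3)³ - 76))) = √(37017 + √((81 - 76 - 76*(-⅐*(-27) - 76))/(-⅐*(-27) - 76))) = √(37017 + √((81 - 76 - 76*(27/7 - 76))/(27/7 - 76))) = √(37017 + √((81 - 76 - 76*(-505/7))/(-505/7))) = √(37017 + √(-7*(81 - 76 + 38380/7)/505)) = √(37017 + √(-7/505*38415/7)) = √(37017 + √(-7683/101)) = √(37017 + I*√775983/101)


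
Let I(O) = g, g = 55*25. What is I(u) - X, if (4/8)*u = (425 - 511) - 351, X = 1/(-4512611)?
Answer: 6204840126/4512611 ≈ 1375.0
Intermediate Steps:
X = -1/4512611 ≈ -2.2160e-7
g = 1375
u = -874 (u = 2*((425 - 511) - 351) = 2*(-86 - 351) = 2*(-437) = -874)
I(O) = 1375
I(u) - X = 1375 - 1*(-1/4512611) = 1375 + 1/4512611 = 6204840126/4512611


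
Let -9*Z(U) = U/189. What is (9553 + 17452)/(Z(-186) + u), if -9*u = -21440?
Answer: 15311835/1350782 ≈ 11.336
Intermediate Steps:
u = 21440/9 (u = -⅑*(-21440) = 21440/9 ≈ 2382.2)
Z(U) = -U/1701 (Z(U) = -U/(9*189) = -U/1701)
(9553 + 17452)/(Z(-186) + u) = (9553 + 17452)/(-1/1701*(-186) + 21440/9) = 27005/(62/567 + 21440/9) = 27005/(1350782/567) = 27005*(567/1350782) = 15311835/1350782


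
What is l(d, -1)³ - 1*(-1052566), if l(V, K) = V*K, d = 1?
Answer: 1052565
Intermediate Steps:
l(V, K) = K*V
l(d, -1)³ - 1*(-1052566) = (-1*1)³ - 1*(-1052566) = (-1)³ + 1052566 = -1 + 1052566 = 1052565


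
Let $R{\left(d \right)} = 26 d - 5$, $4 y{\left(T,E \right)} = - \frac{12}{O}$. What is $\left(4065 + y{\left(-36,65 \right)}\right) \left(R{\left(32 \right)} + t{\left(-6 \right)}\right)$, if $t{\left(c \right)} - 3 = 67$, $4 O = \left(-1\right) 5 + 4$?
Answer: $3657069$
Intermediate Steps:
$O = - \frac{1}{4}$ ($O = \frac{\left(-1\right) 5 + 4}{4} = \frac{-5 + 4}{4} = \frac{1}{4} \left(-1\right) = - \frac{1}{4} \approx -0.25$)
$t{\left(c \right)} = 70$ ($t{\left(c \right)} = 3 + 67 = 70$)
$y{\left(T,E \right)} = 12$ ($y{\left(T,E \right)} = \frac{\left(-12\right) \frac{1}{- \frac{1}{4}}}{4} = \frac{\left(-12\right) \left(-4\right)}{4} = \frac{1}{4} \cdot 48 = 12$)
$R{\left(d \right)} = -5 + 26 d$
$\left(4065 + y{\left(-36,65 \right)}\right) \left(R{\left(32 \right)} + t{\left(-6 \right)}\right) = \left(4065 + 12\right) \left(\left(-5 + 26 \cdot 32\right) + 70\right) = 4077 \left(\left(-5 + 832\right) + 70\right) = 4077 \left(827 + 70\right) = 4077 \cdot 897 = 3657069$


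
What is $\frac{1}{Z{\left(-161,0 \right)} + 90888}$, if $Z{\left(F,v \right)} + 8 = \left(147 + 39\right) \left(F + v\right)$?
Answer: $\frac{1}{60934} \approx 1.6411 \cdot 10^{-5}$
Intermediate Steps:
$Z{\left(F,v \right)} = -8 + 186 F + 186 v$ ($Z{\left(F,v \right)} = -8 + \left(147 + 39\right) \left(F + v\right) = -8 + 186 \left(F + v\right) = -8 + \left(186 F + 186 v\right) = -8 + 186 F + 186 v$)
$\frac{1}{Z{\left(-161,0 \right)} + 90888} = \frac{1}{\left(-8 + 186 \left(-161\right) + 186 \cdot 0\right) + 90888} = \frac{1}{\left(-8 - 29946 + 0\right) + 90888} = \frac{1}{-29954 + 90888} = \frac{1}{60934}$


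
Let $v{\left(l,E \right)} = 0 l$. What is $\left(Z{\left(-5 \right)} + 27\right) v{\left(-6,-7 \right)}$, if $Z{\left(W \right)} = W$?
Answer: $0$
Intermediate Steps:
$v{\left(l,E \right)} = 0$
$\left(Z{\left(-5 \right)} + 27\right) v{\left(-6,-7 \right)} = \left(-5 + 27\right) 0 = 22 \cdot 0 = 0$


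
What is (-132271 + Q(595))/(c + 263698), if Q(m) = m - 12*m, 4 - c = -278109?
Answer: -138816/541811 ≈ -0.25621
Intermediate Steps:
c = 278113 (c = 4 - 1*(-278109) = 4 + 278109 = 278113)
Q(m) = -11*m
(-132271 + Q(595))/(c + 263698) = (-132271 - 11*595)/(278113 + 263698) = (-132271 - 6545)/541811 = -138816*1/541811 = -138816/541811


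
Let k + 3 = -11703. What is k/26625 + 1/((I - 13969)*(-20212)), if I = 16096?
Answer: -167750594323/381544450500 ≈ -0.43966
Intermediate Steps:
k = -11706 (k = -3 - 11703 = -11706)
k/26625 + 1/((I - 13969)*(-20212)) = -11706/26625 + 1/((16096 - 13969)*(-20212)) = -11706*1/26625 - 1/20212/2127 = -3902/8875 + (1/2127)*(-1/20212) = -3902/8875 - 1/42990924 = -167750594323/381544450500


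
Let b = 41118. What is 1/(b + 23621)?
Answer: 1/64739 ≈ 1.5447e-5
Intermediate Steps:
1/(b + 23621) = 1/(41118 + 23621) = 1/64739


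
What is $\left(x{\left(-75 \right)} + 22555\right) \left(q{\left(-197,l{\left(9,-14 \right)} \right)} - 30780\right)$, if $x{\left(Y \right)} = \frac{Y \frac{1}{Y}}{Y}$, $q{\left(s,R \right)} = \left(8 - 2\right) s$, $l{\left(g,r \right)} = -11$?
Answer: $- \frac{18022562096}{25} \approx -7.209 \cdot 10^{8}$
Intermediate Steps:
$q{\left(s,R \right)} = 6 s$
$x{\left(Y \right)} = \frac{1}{Y}$ ($x{\left(Y \right)} = 1 \frac{1}{Y} = \frac{1}{Y}$)
$\left(x{\left(-75 \right)} + 22555\right) \left(q{\left(-197,l{\left(9,-14 \right)} \right)} - 30780\right) = \left(\frac{1}{-75} + 22555\right) \left(6 \left(-197\right) - 30780\right) = \left(- \frac{1}{75} + 22555\right) \left(-1182 - 30780\right) = \frac{1691624}{75} \left(-31962\right) = - \frac{18022562096}{25}$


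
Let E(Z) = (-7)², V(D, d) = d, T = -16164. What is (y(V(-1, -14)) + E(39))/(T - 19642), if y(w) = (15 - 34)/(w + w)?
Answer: -1391/1002568 ≈ -0.0013874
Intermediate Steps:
E(Z) = 49
y(w) = -19/(2*w) (y(w) = -19*1/(2*w) = -19/(2*w))
(y(V(-1, -14)) + E(39))/(T - 19642) = (-19/2/(-14) + 49)/(-16164 - 19642) = (-19/2*(-1/14) + 49)/(-35806) = (19/28 + 49)*(-1/35806) = (1391/28)*(-1/35806) = -1391/1002568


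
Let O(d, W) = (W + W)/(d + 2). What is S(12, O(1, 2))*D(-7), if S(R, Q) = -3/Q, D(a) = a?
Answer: 63/4 ≈ 15.750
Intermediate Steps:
O(d, W) = 2*W/(2 + d) (O(d, W) = (2*W)/(2 + d) = 2*W/(2 + d))
S(12, O(1, 2))*D(-7) = -3/(2*2/(2 + 1))*(-7) = -3/(2*2/3)*(-7) = -3/(2*2*(⅓))*(-7) = -3/4/3*(-7) = -3*¾*(-7) = -9/4*(-7) = 63/4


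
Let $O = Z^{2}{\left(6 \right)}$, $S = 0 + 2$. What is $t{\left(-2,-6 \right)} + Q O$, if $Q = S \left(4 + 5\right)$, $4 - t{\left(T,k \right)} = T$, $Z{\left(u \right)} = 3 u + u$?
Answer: $10374$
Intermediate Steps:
$Z{\left(u \right)} = 4 u$
$t{\left(T,k \right)} = 4 - T$
$S = 2$
$Q = 18$ ($Q = 2 \left(4 + 5\right) = 2 \cdot 9 = 18$)
$O = 576$ ($O = \left(4 \cdot 6\right)^{2} = 24^{2} = 576$)
$t{\left(-2,-6 \right)} + Q O = \left(4 - -2\right) + 18 \cdot 576 = \left(4 + 2\right) + 10368 = 6 + 10368 = 10374$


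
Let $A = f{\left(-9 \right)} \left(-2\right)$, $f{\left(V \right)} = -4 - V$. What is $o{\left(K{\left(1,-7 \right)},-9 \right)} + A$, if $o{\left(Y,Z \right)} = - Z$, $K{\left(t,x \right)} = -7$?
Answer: $-1$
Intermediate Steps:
$A = -10$ ($A = \left(-4 - -9\right) \left(-2\right) = \left(-4 + 9\right) \left(-2\right) = 5 \left(-2\right) = -10$)
$o{\left(K{\left(1,-7 \right)},-9 \right)} + A = \left(-1\right) \left(-9\right) - 10 = 9 - 10 = -1$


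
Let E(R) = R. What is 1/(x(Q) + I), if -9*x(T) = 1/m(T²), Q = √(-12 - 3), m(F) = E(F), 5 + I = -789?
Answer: -135/107189 ≈ -0.0012595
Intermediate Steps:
I = -794 (I = -5 - 789 = -794)
m(F) = F
Q = I*√15 (Q = √(-15) = I*√15 ≈ 3.873*I)
x(T) = -1/(9*T²)
1/(x(Q) + I) = 1/(-1/(9*(I*√15)²) - 794) = 1/(-⅑*(-1/15) - 794) = 1/(1/135 - 794) = 1/(-107189/135) = -135/107189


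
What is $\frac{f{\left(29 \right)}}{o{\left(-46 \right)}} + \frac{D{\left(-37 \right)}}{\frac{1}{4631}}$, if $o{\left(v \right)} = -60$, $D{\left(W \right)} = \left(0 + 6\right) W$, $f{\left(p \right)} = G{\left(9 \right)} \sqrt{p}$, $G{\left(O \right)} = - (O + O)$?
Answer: $-1028082 + \frac{3 \sqrt{29}}{10} \approx -1.0281 \cdot 10^{6}$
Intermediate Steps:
$G{\left(O \right)} = - 2 O$
$f{\left(p \right)} = - 18 \sqrt{p}$ ($f{\left(p \right)} = \left(-2\right) 9 \sqrt{p} = - 18 \sqrt{p}$)
$D{\left(W \right)} = 6 W$
$\frac{f{\left(29 \right)}}{o{\left(-46 \right)}} + \frac{D{\left(-37 \right)}}{\frac{1}{4631}} = \frac{\left(-18\right) \sqrt{29}}{-60} + \frac{6 \left(-37\right)}{\frac{1}{4631}} = - 18 \sqrt{29} \left(- \frac{1}{60}\right) - 222 \frac{1}{\frac{1}{4631}} = \frac{3 \sqrt{29}}{10} - 1028082 = -1028082 + \frac{3 \sqrt{29}}{10}$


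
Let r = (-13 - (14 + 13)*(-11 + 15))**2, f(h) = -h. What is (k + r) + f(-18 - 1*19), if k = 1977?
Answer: 16655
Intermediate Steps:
r = 14641 (r = (-13 - 27*4)**2 = (-13 - 1*108)**2 = (-13 - 108)**2 = (-121)**2 = 14641)
(k + r) + f(-18 - 1*19) = (1977 + 14641) - (-18 - 1*19) = 16618 - (-18 - 19) = 16618 - 1*(-37) = 16618 + 37 = 16655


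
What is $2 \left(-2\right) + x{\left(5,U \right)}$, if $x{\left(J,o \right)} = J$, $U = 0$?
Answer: $1$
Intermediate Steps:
$2 \left(-2\right) + x{\left(5,U \right)} = 2 \left(-2\right) + 5 = -4 + 5 = 1$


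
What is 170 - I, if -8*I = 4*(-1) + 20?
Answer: 172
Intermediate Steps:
I = -2 (I = -(4*(-1) + 20)/8 = -(-4 + 20)/8 = -⅛*16 = -2)
170 - I = 170 - 1*(-2) = 170 + 2 = 172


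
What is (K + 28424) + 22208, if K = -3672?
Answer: 46960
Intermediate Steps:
(K + 28424) + 22208 = (-3672 + 28424) + 22208 = 24752 + 22208 = 46960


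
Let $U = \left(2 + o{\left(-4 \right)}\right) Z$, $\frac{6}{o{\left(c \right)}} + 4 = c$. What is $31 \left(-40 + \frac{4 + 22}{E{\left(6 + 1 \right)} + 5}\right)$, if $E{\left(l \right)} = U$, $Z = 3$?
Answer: $- \frac{40176}{35} \approx -1147.9$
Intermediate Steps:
$o{\left(c \right)} = \frac{6}{-4 + c}$
$U = \frac{15}{4}$ ($U = \left(2 + \frac{6}{-4 - 4}\right) 3 = \left(2 + \frac{6}{-8}\right) 3 = \left(2 + 6 \left(- \frac{1}{8}\right)\right) 3 = \left(2 - \frac{3}{4}\right) 3 = \frac{5}{4} \cdot 3 = \frac{15}{4} \approx 3.75$)
$E{\left(l \right)} = \frac{15}{4}$
$31 \left(-40 + \frac{4 + 22}{E{\left(6 + 1 \right)} + 5}\right) = 31 \left(-40 + \frac{4 + 22}{\frac{15}{4} + 5}\right) = 31 \left(-40 + \frac{26}{\frac{35}{4}}\right) = 31 \left(-40 + 26 \cdot \frac{4}{35}\right) = 31 \left(-40 + \frac{104}{35}\right) = 31 \left(- \frac{1296}{35}\right) = - \frac{40176}{35}$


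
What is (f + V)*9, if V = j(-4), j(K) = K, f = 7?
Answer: 27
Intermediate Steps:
V = -4
(f + V)*9 = (7 - 4)*9 = 3*9 = 27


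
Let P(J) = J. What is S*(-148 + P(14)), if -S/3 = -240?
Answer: -96480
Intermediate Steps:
S = 720 (S = -3*(-240) = 720)
S*(-148 + P(14)) = 720*(-148 + 14) = 720*(-134) = -96480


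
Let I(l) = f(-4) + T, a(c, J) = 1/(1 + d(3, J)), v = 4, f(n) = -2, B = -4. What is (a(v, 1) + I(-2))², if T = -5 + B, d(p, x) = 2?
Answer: 1024/9 ≈ 113.78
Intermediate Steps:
a(c, J) = ⅓ (a(c, J) = 1/(1 + 2) = 1/3 = ⅓)
T = -9 (T = -5 - 4 = -9)
I(l) = -11 (I(l) = -2 - 9 = -11)
(a(v, 1) + I(-2))² = (⅓ - 11)² = (-32/3)² = 1024/9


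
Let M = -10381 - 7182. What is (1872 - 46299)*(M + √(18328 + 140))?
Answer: 780271401 - 799686*√57 ≈ 7.7423e+8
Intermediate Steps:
M = -17563
(1872 - 46299)*(M + √(18328 + 140)) = (1872 - 46299)*(-17563 + √(18328 + 140)) = -44427*(-17563 + √18468) = -44427*(-17563 + 18*√57) = 780271401 - 799686*√57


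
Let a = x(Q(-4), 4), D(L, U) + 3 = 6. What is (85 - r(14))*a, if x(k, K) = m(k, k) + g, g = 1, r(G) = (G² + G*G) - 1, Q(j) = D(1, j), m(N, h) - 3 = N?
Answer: -2142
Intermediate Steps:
D(L, U) = 3 (D(L, U) = -3 + 6 = 3)
m(N, h) = 3 + N
Q(j) = 3
r(G) = -1 + 2*G² (r(G) = (G² + G²) - 1 = 2*G² - 1 = -1 + 2*G²)
x(k, K) = 4 + k (x(k, K) = (3 + k) + 1 = 4 + k)
a = 7 (a = 4 + 3 = 7)
(85 - r(14))*a = (85 - (-1 + 2*14²))*7 = (85 - (-1 + 2*196))*7 = (85 - (-1 + 392))*7 = (85 - 1*391)*7 = (85 - 391)*7 = -306*7 = -2142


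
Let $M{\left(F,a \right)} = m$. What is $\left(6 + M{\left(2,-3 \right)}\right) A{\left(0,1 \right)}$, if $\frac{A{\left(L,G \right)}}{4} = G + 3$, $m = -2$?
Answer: $64$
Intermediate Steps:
$A{\left(L,G \right)} = 12 + 4 G$ ($A{\left(L,G \right)} = 4 \left(G + 3\right) = 4 \left(3 + G\right) = 12 + 4 G$)
$M{\left(F,a \right)} = -2$
$\left(6 + M{\left(2,-3 \right)}\right) A{\left(0,1 \right)} = \left(6 - 2\right) \left(12 + 4 \cdot 1\right) = 4 \left(12 + 4\right) = 4 \cdot 16 = 64$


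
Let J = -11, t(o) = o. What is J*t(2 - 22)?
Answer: 220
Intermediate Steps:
J*t(2 - 22) = -11*(2 - 22) = -11*(-20) = 220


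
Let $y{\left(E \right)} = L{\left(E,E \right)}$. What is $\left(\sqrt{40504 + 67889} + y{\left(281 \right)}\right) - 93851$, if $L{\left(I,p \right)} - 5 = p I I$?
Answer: $22094195 + \sqrt{108393} \approx 2.2095 \cdot 10^{7}$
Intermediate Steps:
$L{\left(I,p \right)} = 5 + p I^{2}$ ($L{\left(I,p \right)} = 5 + p I I = 5 + I p I = 5 + p I^{2}$)
$y{\left(E \right)} = 5 + E^{3}$ ($y{\left(E \right)} = 5 + E E^{2} = 5 + E^{3}$)
$\left(\sqrt{40504 + 67889} + y{\left(281 \right)}\right) - 93851 = \left(\sqrt{40504 + 67889} + \left(5 + 281^{3}\right)\right) - 93851 = \left(\sqrt{108393} + \left(5 + 22188041\right)\right) - 93851 = \left(\sqrt{108393} + 22188046\right) - 93851 = \left(22188046 + \sqrt{108393}\right) - 93851 = 22094195 + \sqrt{108393}$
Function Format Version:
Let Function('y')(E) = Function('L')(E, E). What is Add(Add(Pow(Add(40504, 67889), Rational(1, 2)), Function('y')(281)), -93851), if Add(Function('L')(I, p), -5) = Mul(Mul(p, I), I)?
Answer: Add(22094195, Pow(108393, Rational(1, 2))) ≈ 2.2095e+7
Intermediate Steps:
Function('L')(I, p) = Add(5, Mul(p, Pow(I, 2))) (Function('L')(I, p) = Add(5, Mul(Mul(p, I), I)) = Add(5, Mul(Mul(I, p), I)) = Add(5, Mul(p, Pow(I, 2))))
Function('y')(E) = Add(5, Pow(E, 3)) (Function('y')(E) = Add(5, Mul(E, Pow(E, 2))) = Add(5, Pow(E, 3)))
Add(Add(Pow(Add(40504, 67889), Rational(1, 2)), Function('y')(281)), -93851) = Add(Add(Pow(Add(40504, 67889), Rational(1, 2)), Add(5, Pow(281, 3))), -93851) = Add(Add(Pow(108393, Rational(1, 2)), Add(5, 22188041)), -93851) = Add(Add(Pow(108393, Rational(1, 2)), 22188046), -93851) = Add(Add(22188046, Pow(108393, Rational(1, 2))), -93851) = Add(22094195, Pow(108393, Rational(1, 2)))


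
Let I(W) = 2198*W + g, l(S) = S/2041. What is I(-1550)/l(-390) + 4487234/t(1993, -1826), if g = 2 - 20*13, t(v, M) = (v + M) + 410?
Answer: 154392826541/8655 ≈ 1.7839e+7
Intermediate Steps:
l(S) = S/2041 (l(S) = S*(1/2041) = S/2041)
t(v, M) = 410 + M + v (t(v, M) = (M + v) + 410 = 410 + M + v)
g = -258 (g = 2 - 260 = -258)
I(W) = -258 + 2198*W (I(W) = 2198*W - 258 = -258 + 2198*W)
I(-1550)/l(-390) + 4487234/t(1993, -1826) = (-258 + 2198*(-1550))/(((1/2041)*(-390))) + 4487234/(410 - 1826 + 1993) = (-258 - 3406900)/(-30/157) + 4487234/577 = -3407158*(-157/30) + 4487234*(1/577) = 267461903/15 + 4487234/577 = 154392826541/8655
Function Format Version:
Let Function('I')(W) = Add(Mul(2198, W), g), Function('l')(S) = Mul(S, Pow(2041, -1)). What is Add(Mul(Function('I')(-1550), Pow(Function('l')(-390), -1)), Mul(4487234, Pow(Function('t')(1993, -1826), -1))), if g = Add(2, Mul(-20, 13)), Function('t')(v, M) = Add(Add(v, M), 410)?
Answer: Rational(154392826541, 8655) ≈ 1.7839e+7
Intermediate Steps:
Function('l')(S) = Mul(Rational(1, 2041), S) (Function('l')(S) = Mul(S, Rational(1, 2041)) = Mul(Rational(1, 2041), S))
Function('t')(v, M) = Add(410, M, v) (Function('t')(v, M) = Add(Add(M, v), 410) = Add(410, M, v))
g = -258 (g = Add(2, -260) = -258)
Function('I')(W) = Add(-258, Mul(2198, W)) (Function('I')(W) = Add(Mul(2198, W), -258) = Add(-258, Mul(2198, W)))
Add(Mul(Function('I')(-1550), Pow(Function('l')(-390), -1)), Mul(4487234, Pow(Function('t')(1993, -1826), -1))) = Add(Mul(Add(-258, Mul(2198, -1550)), Pow(Mul(Rational(1, 2041), -390), -1)), Mul(4487234, Pow(Add(410, -1826, 1993), -1))) = Add(Mul(Add(-258, -3406900), Pow(Rational(-30, 157), -1)), Mul(4487234, Pow(577, -1))) = Add(Mul(-3407158, Rational(-157, 30)), Mul(4487234, Rational(1, 577))) = Add(Rational(267461903, 15), Rational(4487234, 577)) = Rational(154392826541, 8655)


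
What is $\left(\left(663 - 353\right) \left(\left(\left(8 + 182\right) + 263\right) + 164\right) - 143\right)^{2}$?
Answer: $36529530129$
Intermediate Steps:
$\left(\left(663 - 353\right) \left(\left(\left(8 + 182\right) + 263\right) + 164\right) - 143\right)^{2} = \left(310 \left(\left(190 + 263\right) + 164\right) - 143\right)^{2} = \left(310 \left(453 + 164\right) - 143\right)^{2} = \left(310 \cdot 617 - 143\right)^{2} = \left(191270 - 143\right)^{2} = 191127^{2} = 36529530129$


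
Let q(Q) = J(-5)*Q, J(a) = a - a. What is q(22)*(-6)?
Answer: 0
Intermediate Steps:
J(a) = 0
q(Q) = 0 (q(Q) = 0*Q = 0)
q(22)*(-6) = 0*(-6) = 0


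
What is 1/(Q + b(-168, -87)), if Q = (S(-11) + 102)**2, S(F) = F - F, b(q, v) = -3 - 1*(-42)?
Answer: 1/10443 ≈ 9.5758e-5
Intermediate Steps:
b(q, v) = 39 (b(q, v) = -3 + 42 = 39)
S(F) = 0
Q = 10404 (Q = (0 + 102)**2 = 102**2 = 10404)
1/(Q + b(-168, -87)) = 1/(10404 + 39) = 1/10443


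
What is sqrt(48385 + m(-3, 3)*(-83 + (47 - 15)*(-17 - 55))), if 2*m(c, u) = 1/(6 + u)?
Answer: sqrt(1737086)/6 ≈ 219.66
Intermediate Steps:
m(c, u) = 1/(2*(6 + u))
sqrt(48385 + m(-3, 3)*(-83 + (47 - 15)*(-17 - 55))) = sqrt(48385 + (1/(2*(6 + 3)))*(-83 + (47 - 15)*(-17 - 55))) = sqrt(48385 + ((1/2)/9)*(-83 + 32*(-72))) = sqrt(48385 + ((1/2)*(1/9))*(-83 - 2304)) = sqrt(48385 + (1/18)*(-2387)) = sqrt(48385 - 2387/18) = sqrt(868543/18) = sqrt(1737086)/6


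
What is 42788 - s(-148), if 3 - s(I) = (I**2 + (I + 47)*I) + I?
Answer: 79489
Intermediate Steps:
s(I) = 3 - I - I**2 - I*(47 + I) (s(I) = 3 - ((I**2 + (I + 47)*I) + I) = 3 - ((I**2 + (47 + I)*I) + I) = 3 - ((I**2 + I*(47 + I)) + I) = 3 - (I + I**2 + I*(47 + I)) = 3 + (-I - I**2 - I*(47 + I)) = 3 - I - I**2 - I*(47 + I))
42788 - s(-148) = 42788 - (3 - 48*(-148) - 2*(-148)**2) = 42788 - (3 + 7104 - 2*21904) = 42788 - (3 + 7104 - 43808) = 42788 - 1*(-36701) = 42788 + 36701 = 79489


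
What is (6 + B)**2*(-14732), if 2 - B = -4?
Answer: -2121408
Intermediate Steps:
B = 6 (B = 2 - 1*(-4) = 2 + 4 = 6)
(6 + B)**2*(-14732) = (6 + 6)**2*(-14732) = 12**2*(-14732) = 144*(-14732) = -2121408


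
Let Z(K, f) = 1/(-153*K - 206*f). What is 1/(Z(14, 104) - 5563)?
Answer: -23566/131097659 ≈ -0.00017976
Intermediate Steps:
Z(K, f) = 1/(-206*f - 153*K)
1/(Z(14, 104) - 5563) = 1/(-1/(153*14 + 206*104) - 5563) = 1/(-1/(2142 + 21424) - 5563) = 1/(-1/23566 - 5563) = 1/(-131097659/23566) = -23566/131097659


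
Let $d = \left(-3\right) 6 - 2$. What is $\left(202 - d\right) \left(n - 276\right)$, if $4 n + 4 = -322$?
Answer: $-79365$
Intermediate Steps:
$n = - \frac{163}{2}$ ($n = -1 + \frac{1}{4} \left(-322\right) = -1 - \frac{161}{2} = - \frac{163}{2} \approx -81.5$)
$d = -20$ ($d = -18 - 2 = -20$)
$\left(202 - d\right) \left(n - 276\right) = \left(202 - -20\right) \left(- \frac{163}{2} - 276\right) = \left(202 + 20\right) \left(- \frac{715}{2}\right) = 222 \left(- \frac{715}{2}\right) = -79365$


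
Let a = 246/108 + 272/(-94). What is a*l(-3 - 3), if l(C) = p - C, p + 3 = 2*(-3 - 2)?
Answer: 3647/846 ≈ 4.3109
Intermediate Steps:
p = -13 (p = -3 + 2*(-3 - 2) = -3 + 2*(-5) = -3 - 10 = -13)
a = -521/846 (a = 246*(1/108) + 272*(-1/94) = 41/18 - 136/47 = -521/846 ≈ -0.61584)
l(C) = -13 - C
a*l(-3 - 3) = -521*(-13 - (-3 - 3))/846 = -521*(-13 - 1*(-6))/846 = -521*(-13 + 6)/846 = -521/846*(-7) = 3647/846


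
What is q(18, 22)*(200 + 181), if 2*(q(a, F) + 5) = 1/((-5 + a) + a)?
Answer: -117729/62 ≈ -1898.9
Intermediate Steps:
q(a, F) = -5 + 1/(2*(-5 + 2*a)) (q(a, F) = -5 + 1/(2*((-5 + a) + a)) = -5 + 1/(2*(-5 + 2*a)))
q(18, 22)*(200 + 181) = ((51 - 20*18)/(2*(-5 + 2*18)))*(200 + 181) = ((51 - 360)/(2*(-5 + 36)))*381 = ((½)*(-309)/31)*381 = ((½)*(1/31)*(-309))*381 = -309/62*381 = -117729/62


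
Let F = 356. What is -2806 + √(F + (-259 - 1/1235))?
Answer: -2806 + √147945590/1235 ≈ -2796.2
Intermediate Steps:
-2806 + √(F + (-259 - 1/1235)) = -2806 + √(356 + (-259 - 1/1235)) = -2806 + √(356 - 319866/1235) = -2806 + √(119794/1235) = -2806 + √147945590/1235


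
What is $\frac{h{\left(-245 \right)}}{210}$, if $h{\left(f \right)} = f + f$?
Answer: $- \frac{7}{3} \approx -2.3333$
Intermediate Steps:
$h{\left(f \right)} = 2 f$
$\frac{h{\left(-245 \right)}}{210} = \frac{2 \left(-245\right)}{210} = \left(-490\right) \frac{1}{210} = - \frac{7}{3}$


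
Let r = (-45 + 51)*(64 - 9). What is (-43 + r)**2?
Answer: 82369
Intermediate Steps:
r = 330 (r = 6*55 = 330)
(-43 + r)**2 = (-43 + 330)**2 = 287**2 = 82369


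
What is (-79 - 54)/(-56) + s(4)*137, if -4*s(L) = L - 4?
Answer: 19/8 ≈ 2.3750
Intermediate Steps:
s(L) = 1 - L/4 (s(L) = -(L - 4)/4 = -(-4 + L)/4 = 1 - L/4)
(-79 - 54)/(-56) + s(4)*137 = (-79 - 54)/(-56) + (1 - ¼*4)*137 = -133*(-1/56) + (1 - 1)*137 = 19/8 + 0*137 = 19/8 + 0 = 19/8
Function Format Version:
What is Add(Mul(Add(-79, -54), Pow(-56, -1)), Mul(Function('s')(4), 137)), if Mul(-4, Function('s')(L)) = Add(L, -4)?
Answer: Rational(19, 8) ≈ 2.3750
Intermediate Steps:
Function('s')(L) = Add(1, Mul(Rational(-1, 4), L)) (Function('s')(L) = Mul(Rational(-1, 4), Add(L, -4)) = Mul(Rational(-1, 4), Add(-4, L)) = Add(1, Mul(Rational(-1, 4), L)))
Add(Mul(Add(-79, -54), Pow(-56, -1)), Mul(Function('s')(4), 137)) = Add(Mul(Add(-79, -54), Pow(-56, -1)), Mul(Add(1, Mul(Rational(-1, 4), 4)), 137)) = Add(Mul(-133, Rational(-1, 56)), Mul(Add(1, -1), 137)) = Add(Rational(19, 8), Mul(0, 137)) = Add(Rational(19, 8), 0) = Rational(19, 8)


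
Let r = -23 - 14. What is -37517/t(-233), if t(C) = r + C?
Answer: 37517/270 ≈ 138.95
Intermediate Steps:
r = -37
t(C) = -37 + C
-37517/t(-233) = -37517/(-37 - 233) = -37517/(-270) = -37517*(-1/270) = 37517/270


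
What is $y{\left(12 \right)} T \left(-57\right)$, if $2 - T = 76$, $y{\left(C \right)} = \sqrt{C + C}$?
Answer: $8436 \sqrt{6} \approx 20664.0$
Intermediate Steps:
$y{\left(C \right)} = \sqrt{2} \sqrt{C}$ ($y{\left(C \right)} = \sqrt{2 C} = \sqrt{2} \sqrt{C}$)
$T = -74$ ($T = 2 - 76 = -74$)
$y{\left(12 \right)} T \left(-57\right) = \sqrt{2} \sqrt{12} \left(-74\right) \left(-57\right) = \sqrt{2} \cdot 2 \sqrt{3} \left(-74\right) \left(-57\right) = 2 \sqrt{6} \left(-74\right) \left(-57\right) = - 148 \sqrt{6} \left(-57\right) = 8436 \sqrt{6}$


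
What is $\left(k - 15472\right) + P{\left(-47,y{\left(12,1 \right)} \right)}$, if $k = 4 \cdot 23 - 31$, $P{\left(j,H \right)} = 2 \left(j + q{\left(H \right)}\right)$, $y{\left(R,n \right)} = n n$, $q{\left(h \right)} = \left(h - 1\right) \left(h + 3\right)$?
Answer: $-15505$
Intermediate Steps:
$q{\left(h \right)} = \left(-1 + h\right) \left(3 + h\right)$
$y{\left(R,n \right)} = n^{2}$
$P{\left(j,H \right)} = -6 + 2 j + 2 H^{2} + 4 H$ ($P{\left(j,H \right)} = 2 \left(j + \left(-3 + H^{2} + 2 H\right)\right) = 2 \left(-3 + j + H^{2} + 2 H\right) = -6 + 2 j + 2 H^{2} + 4 H$)
$k = 61$ ($k = 92 - 31 = 61$)
$\left(k - 15472\right) + P{\left(-47,y{\left(12,1 \right)} \right)} = \left(61 - 15472\right) + \left(-6 + 2 \left(-47\right) + 2 \left(1^{2}\right)^{2} + 4 \cdot 1^{2}\right) = -15411 + \left(-6 - 94 + 2 \cdot 1^{2} + 4 \cdot 1\right) = -15411 + \left(-6 - 94 + 2 \cdot 1 + 4\right) = -15411 + \left(-6 - 94 + 2 + 4\right) = -15411 - 94 = -15505$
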